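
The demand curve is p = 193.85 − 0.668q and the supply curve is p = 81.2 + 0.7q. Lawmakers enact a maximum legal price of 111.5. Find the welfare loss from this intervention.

1043.61

Competitive equilibrium: 193.85 − 0.668q = 81.2 + 0.7q → q* = 82.3465, p* = 138.8425.
At the ceiling p = 111.5, quantity supplied = (111.5 − 81.2)/0.7 = 43.2857.
Willingness to pay at q' = 43.2857: 193.85 − 0.668·43.2857 = 164.9352.
Δq = 82.3465 − 43.2857 = 39.0608; wedge = 164.9352 − 111.5 = 53.4352.
Welfare loss = ½ × 39.0608 × 53.4352 = 1043.61.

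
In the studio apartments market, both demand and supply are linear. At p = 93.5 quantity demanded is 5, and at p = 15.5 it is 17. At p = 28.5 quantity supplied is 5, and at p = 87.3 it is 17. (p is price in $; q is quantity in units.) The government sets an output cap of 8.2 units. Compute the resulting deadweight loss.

Demand slope = (15.5 − 93.5)/(17 − 5) = −6.5, so p = 126 − 6.5q.
Supply slope = (87.3 − 28.5)/(17 − 5) = 4.9, so p = 4 + 4.9q.
Competitive equilibrium: 126 − 6.5q = 4 + 4.9q → q* = 10.7018, p* = 56.4386.
At q = 8.2: demand price = 126 − 6.5·8.2 = 72.7; supply price = 4 + 4.9·8.2 = 44.18.
Δq = 10.7018 − 8.2 = 2.5018; wedge = 72.7 − 44.18 = 28.52.
The triangle = ½ × 2.5018 × 28.52 = $35.68.

$35.68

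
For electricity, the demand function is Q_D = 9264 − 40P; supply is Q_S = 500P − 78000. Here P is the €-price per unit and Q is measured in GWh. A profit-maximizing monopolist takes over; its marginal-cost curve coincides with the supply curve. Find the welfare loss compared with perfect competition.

€24463.76

In inverse form: demand P = 231.6 − 0.025Q, supply P = 156 + 0.002Q.
Competitive equilibrium: 231.6 − 0.025Q = 156 + 0.002Q → Q* = 2800, P* = 161.6.
Marginal revenue: MR = 231.6 − 0.05Q. Set MR = MC: 231.6 − 0.05Q = 156 + 0.002Q → Q_m = 1453.84615.
Price P_m = 231.6 − 0.025·1453.84615 = 195.25385; MC(Q_m) = 156 + 0.002·1453.84615 = 158.90769.
Competitive Q* = 2800, so ΔQ = 1346.15385; wedge = 195.25385 − 158.90769 = 36.34616.
Welfare loss = ½ × 1346.15385 × 36.34616 = €24463.76.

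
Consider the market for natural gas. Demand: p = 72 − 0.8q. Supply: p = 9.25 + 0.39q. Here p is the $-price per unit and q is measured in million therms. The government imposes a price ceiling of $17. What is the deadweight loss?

Competitive equilibrium: 72 − 0.8q = 9.25 + 0.39q → q* = 52.7311, p* = 29.8151.
At the ceiling p = 17, quantity supplied = (17 − 9.25)/0.39 = 19.8718.
Willingness to pay at q' = 19.8718: 72 − 0.8·19.8718 = 56.1026.
Δq = 52.7311 − 19.8718 = 32.8593; wedge = 56.1026 − 17 = 39.1026.
Deadweight loss = ½ × 32.8593 × 39.1026 = $642.44 million.

$642.44 million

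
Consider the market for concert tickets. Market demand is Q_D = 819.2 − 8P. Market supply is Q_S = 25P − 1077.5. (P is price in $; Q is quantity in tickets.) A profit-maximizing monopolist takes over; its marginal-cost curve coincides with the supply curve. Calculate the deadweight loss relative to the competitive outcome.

$1979.79

In inverse form: demand P = 102.4 − 0.125Q, supply P = 43.1 + 0.04Q.
Competitive equilibrium: 102.4 − 0.125Q = 43.1 + 0.04Q → Q* = 359.3939, P* = 57.4758.
Marginal revenue: MR = 102.4 − 0.25Q. Set MR = MC: 102.4 − 0.25Q = 43.1 + 0.04Q → Q_m = 204.4828.
Price P_m = 102.4 − 0.125·204.4828 = 76.8397; MC(Q_m) = 43.1 + 0.04·204.4828 = 51.2793.
Competitive Q* = 359.3939, so ΔQ = 154.9111; wedge = 76.8397 − 51.2793 = 25.5604.
The triangle = ½ × 154.9111 × 25.5604 = $1979.79.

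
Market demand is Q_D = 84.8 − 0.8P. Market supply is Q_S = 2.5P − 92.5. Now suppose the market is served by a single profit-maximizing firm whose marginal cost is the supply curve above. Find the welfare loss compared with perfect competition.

In inverse form: demand P = 106 − 1.25Q, supply P = 37 + 0.4Q.
Competitive equilibrium: 106 − 1.25Q = 37 + 0.4Q → Q* = 41.8182, P* = 53.7273.
Marginal revenue: MR = 106 − 2.5Q. Set MR = MC: 106 − 2.5Q = 37 + 0.4Q → Q_m = 23.7931.
Price P_m = 106 − 1.25·23.7931 = 76.2586; MC(Q_m) = 37 + 0.4·23.7931 = 46.5172.
Competitive Q* = 41.8182, so ΔQ = 18.0251; wedge = 76.2586 − 46.5172 = 29.7414.
Welfare loss = ½ × 18.0251 × 29.7414 = 268.05.

268.05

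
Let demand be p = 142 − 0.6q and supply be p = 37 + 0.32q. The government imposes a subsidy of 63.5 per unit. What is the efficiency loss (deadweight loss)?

Competitive equilibrium: 142 − 0.6q = 37 + 0.32q → q* = 114.1304, p* = 73.5217.
The subsidy lowers effective supply by 63.5: p = 0.32q − 26.5.
New quantity: 142 − 0.6q = 0.32q − 26.5 → q' = 183.1522.
Overproduction Δq = 183.1522 − 114.1304 = 69.0218; wedge = subsidy = 63.5.
The triangle = ½ × 69.0218 × 63.5 = 2191.44.

2191.44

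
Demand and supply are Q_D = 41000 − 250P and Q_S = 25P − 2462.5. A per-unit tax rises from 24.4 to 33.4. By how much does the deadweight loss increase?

5911.36

In inverse form: demand P = 164 − 0.004Q, supply P = 98.5 + 0.04Q.
Competitive equilibrium: 164 − 0.004Q = 98.5 + 0.04Q → Q* = 1488.6364, P* = 158.0455.
For a per-unit tax t: ΔQ = t/0.044, so DWL = ½·t·(t/0.044) = t²/0.088.
At t = 24.4: DWL = 6765.455. At t = 33.4: DWL = 12676.818.
Increase = 12676.818 − 6765.455 = 5911.36.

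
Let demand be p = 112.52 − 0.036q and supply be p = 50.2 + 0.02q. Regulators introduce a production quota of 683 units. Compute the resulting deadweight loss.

Competitive equilibrium: 112.52 − 0.036q = 50.2 + 0.02q → q* = 1112.8571, p* = 72.4571.
At q = 683: demand price = 112.52 − 0.036·683 = 87.932; supply price = 50.2 + 0.02·683 = 63.86.
Δq = 1112.8571 − 683 = 429.8571; wedge = 87.932 − 63.86 = 24.072.
Deadweight loss = ½ × 429.8571 × 24.072 = 5173.76.

5173.76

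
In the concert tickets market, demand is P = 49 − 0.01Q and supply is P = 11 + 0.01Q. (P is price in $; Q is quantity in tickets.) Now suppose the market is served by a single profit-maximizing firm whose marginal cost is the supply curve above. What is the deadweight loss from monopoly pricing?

$4011.11

Competitive equilibrium: 49 − 0.01Q = 11 + 0.01Q → Q* = 1900, P* = 30.
Marginal revenue: MR = 49 − 0.02Q. Set MR = MC: 49 − 0.02Q = 11 + 0.01Q → Q_m = 1266.66667.
Price P_m = 49 − 0.01·1266.66667 = 36.33333; MC(Q_m) = 11 + 0.01·1266.66667 = 23.66667.
Competitive Q* = 1900, so ΔQ = 633.33333; wedge = 36.33333 − 23.66667 = 12.66666.
The triangle = ½ × 633.33333 × 12.66666 = $4011.11.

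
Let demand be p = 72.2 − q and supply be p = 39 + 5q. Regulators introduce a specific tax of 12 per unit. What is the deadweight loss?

12

Competitive equilibrium: 72.2 − q = 39 + 5q → q* = 5.5333, p* = 66.6667.
With the tax, the buyer price exceeds the seller price by 12: (72.2 − q) − (39 + 5q) = 12 → q' = 3.5333.
Δq = 5.5333 − 3.5333 = 2; the wedge equals the tax, 12.
The triangle = ½ × 2 × 12 = 12.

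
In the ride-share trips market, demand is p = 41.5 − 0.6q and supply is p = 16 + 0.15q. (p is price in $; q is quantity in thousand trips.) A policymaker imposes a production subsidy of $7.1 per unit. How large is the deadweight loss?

Competitive equilibrium: 41.5 − 0.6q = 16 + 0.15q → q* = 34, p* = 21.1.
The subsidy lowers effective supply by 7.1: p = 8.9 + 0.15q.
New quantity: 41.5 − 0.6q = 8.9 + 0.15q → q' = 43.4667.
Overproduction Δq = 43.4667 − 34 = 9.4667; wedge = subsidy = 7.1.
DWL = ½ × 9.4667 × 7.1 = $33.61 thousand.

$33.61 thousand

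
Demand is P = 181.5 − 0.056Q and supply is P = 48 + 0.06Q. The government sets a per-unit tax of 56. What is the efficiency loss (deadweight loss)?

13517.24

Competitive equilibrium: 181.5 − 0.056Q = 48 + 0.06Q → Q* = 1150.8621, P* = 117.0517.
With the tax, the buyer price exceeds the seller price by 56: (181.5 − 0.056Q) − (48 + 0.06Q) = 56 → Q' = 668.1034.
ΔQ = 1150.8621 − 668.1034 = 482.7587; the wedge equals the tax, 56.
Deadweight loss = ½ × 482.7587 × 56 = 13517.24.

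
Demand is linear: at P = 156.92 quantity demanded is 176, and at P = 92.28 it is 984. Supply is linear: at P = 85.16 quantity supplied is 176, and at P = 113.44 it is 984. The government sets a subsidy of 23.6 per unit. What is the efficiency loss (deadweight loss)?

Demand slope = (92.28 − 156.92)/(984 − 176) = −0.08, so P = 171 − 0.08Q.
Supply slope = (113.44 − 85.16)/(984 − 176) = 0.035, so P = 79 + 0.035Q.
Competitive equilibrium: 171 − 0.08Q = 79 + 0.035Q → Q* = 800, P* = 107.
The subsidy lowers effective supply by 23.6: P = 55.4 + 0.035Q.
New quantity: 171 − 0.08Q = 55.4 + 0.035Q → Q' = 1005.2174.
Overproduction ΔQ = 1005.2174 − 800 = 205.2174; wedge = subsidy = 23.6.
DWL = ½ × 205.2174 × 23.6 = 2421.57.

2421.57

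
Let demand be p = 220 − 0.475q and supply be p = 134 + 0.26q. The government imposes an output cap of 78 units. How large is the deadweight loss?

559.16

Competitive equilibrium: 220 − 0.475q = 134 + 0.26q → q* = 117.0068, p* = 164.4218.
At q = 78: demand price = 220 − 0.475·78 = 182.95; supply price = 134 + 0.26·78 = 154.28.
Δq = 117.0068 − 78 = 39.0068; wedge = 182.95 − 154.28 = 28.67.
The triangle = ½ × 39.0068 × 28.67 = 559.16.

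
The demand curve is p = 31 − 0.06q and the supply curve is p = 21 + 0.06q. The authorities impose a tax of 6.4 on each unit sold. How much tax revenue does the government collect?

Competitive equilibrium: 31 − 0.06q = 21 + 0.06q → q* = 83.3333, p* = 26.
With the tax, the buyer price exceeds the seller price by 6.4: (31 − 0.06q) − (21 + 0.06q) = 6.4 → q' = 30.
Tax revenue = 6.4 × 30 = 192.

192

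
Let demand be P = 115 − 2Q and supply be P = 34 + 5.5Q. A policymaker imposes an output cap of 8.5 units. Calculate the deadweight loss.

Competitive equilibrium: 115 − 2Q = 34 + 5.5Q → Q* = 10.8, P* = 93.4.
At Q = 8.5: demand price = 115 − 2·8.5 = 98; supply price = 34 + 5.5·8.5 = 80.75.
ΔQ = 10.8 − 8.5 = 2.3; wedge = 98 − 80.75 = 17.25.
The triangle = ½ × 2.3 × 17.25 = 19.84.

19.84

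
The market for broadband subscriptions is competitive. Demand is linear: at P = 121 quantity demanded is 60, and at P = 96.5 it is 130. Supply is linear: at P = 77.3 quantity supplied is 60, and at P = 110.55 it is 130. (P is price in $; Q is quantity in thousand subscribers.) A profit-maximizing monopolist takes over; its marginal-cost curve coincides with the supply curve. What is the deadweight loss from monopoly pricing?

$467.10 thousand

Demand slope = (96.5 − 121)/(130 − 60) = −0.35, so P = 142 − 0.35Q.
Supply slope = (110.55 − 77.3)/(130 − 60) = 0.475, so P = 48.8 + 0.475Q.
Competitive equilibrium: 142 − 0.35Q = 48.8 + 0.475Q → Q* = 112.9697, P* = 102.4606.
Marginal revenue: MR = 142 − 0.7Q. Set MR = MC: 142 − 0.7Q = 48.8 + 0.475Q → Q_m = 79.3191.
Price P_m = 142 − 0.35·79.3191 = 114.2383; MC(Q_m) = 48.8 + 0.475·79.3191 = 86.4766.
Competitive Q* = 112.9697, so ΔQ = 33.6506; wedge = 114.2383 − 86.4766 = 27.7617.
The triangle = ½ × 33.6506 × 27.7617 = $467.10 thousand.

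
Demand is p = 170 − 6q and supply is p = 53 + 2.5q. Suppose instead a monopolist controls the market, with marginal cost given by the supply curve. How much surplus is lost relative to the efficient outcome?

Competitive equilibrium: 170 − 6q = 53 + 2.5q → q* = 13.76471, p* = 87.41176.
Marginal revenue: MR = 170 − 12q. Set MR = MC: 170 − 12q = 53 + 2.5q → q_m = 8.06897.
Price p_m = 170 − 6·8.06897 = 121.58618; MC(q_m) = 53 + 2.5·8.06897 = 73.17243.
Competitive q* = 13.76471, so Δq = 5.69574; wedge = 121.58618 − 73.17243 = 48.41375.
DWL = ½ × 5.69574 × 48.41375 = 137.88.

137.88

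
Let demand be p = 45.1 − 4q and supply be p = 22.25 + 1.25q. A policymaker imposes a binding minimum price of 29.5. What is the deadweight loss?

0.54

Competitive equilibrium: 45.1 − 4q = 22.25 + 1.25q → q* = 4.3524, p* = 27.6905.
At the floor p = 29.5, quantity demanded = (45.1 − 29.5)/4 = 3.9.
Sellers' marginal cost at q' = 3.9: 22.25 + 1.25·3.9 = 27.125.
Δq = 4.3524 − 3.9 = 0.4524; wedge = 29.5 − 27.125 = 2.375.
The triangle = ½ × 0.4524 × 2.375 = 0.54.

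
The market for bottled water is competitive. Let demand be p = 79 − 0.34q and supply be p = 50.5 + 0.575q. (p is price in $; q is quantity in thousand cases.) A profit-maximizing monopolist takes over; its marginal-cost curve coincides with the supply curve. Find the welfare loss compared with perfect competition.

$32.58 thousand

Competitive equilibrium: 79 − 0.34q = 50.5 + 0.575q → q* = 31.1475, p* = 68.4098.
Marginal revenue: MR = 79 − 0.68q. Set MR = MC: 79 − 0.68q = 50.5 + 0.575q → q_m = 22.7092.
Price p_m = 79 − 0.34·22.7092 = 71.2789; MC(q_m) = 50.5 + 0.575·22.7092 = 63.5578.
Competitive q* = 31.1475, so Δq = 8.4383; wedge = 71.2789 − 63.5578 = 7.7211.
Welfare loss = ½ × 8.4383 × 7.7211 = $32.58 thousand.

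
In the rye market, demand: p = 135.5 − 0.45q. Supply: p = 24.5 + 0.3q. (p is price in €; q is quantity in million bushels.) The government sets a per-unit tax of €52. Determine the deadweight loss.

Competitive equilibrium: 135.5 − 0.45q = 24.5 + 0.3q → q* = 148, p* = 68.9.
With the tax, the buyer price exceeds the seller price by 52: (135.5 − 0.45q) − (24.5 + 0.3q) = 52 → q' = 78.6667.
Δq = 148 − 78.6667 = 69.3333; the wedge equals the tax, 52.
The triangle = ½ × 69.3333 × 52 = €1802.67 million.

€1802.67 million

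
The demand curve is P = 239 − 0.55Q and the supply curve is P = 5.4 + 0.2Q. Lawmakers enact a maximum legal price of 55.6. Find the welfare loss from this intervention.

Competitive equilibrium: 239 − 0.55Q = 5.4 + 0.2Q → Q* = 311.4667, P* = 67.6933.
At the ceiling P = 55.6, quantity supplied = (55.6 − 5.4)/0.2 = 251.
Willingness to pay at Q' = 251: 239 − 0.55·251 = 100.95.
ΔQ = 311.4667 − 251 = 60.4667; wedge = 100.95 − 55.6 = 45.35.
Deadweight loss = ½ × 60.4667 × 45.35 = 1371.08.

1371.08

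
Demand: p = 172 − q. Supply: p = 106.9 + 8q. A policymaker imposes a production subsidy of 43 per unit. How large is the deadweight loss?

Competitive equilibrium: 172 − q = 106.9 + 8q → q* = 7.2333, p* = 164.7667.
The subsidy lowers effective supply by 43: p = 63.9 + 8q.
New quantity: 172 − q = 63.9 + 8q → q' = 12.0111.
Overproduction Δq = 12.0111 − 7.2333 = 4.7778; wedge = subsidy = 43.
Deadweight loss = ½ × 4.7778 × 43 = 102.72.

102.72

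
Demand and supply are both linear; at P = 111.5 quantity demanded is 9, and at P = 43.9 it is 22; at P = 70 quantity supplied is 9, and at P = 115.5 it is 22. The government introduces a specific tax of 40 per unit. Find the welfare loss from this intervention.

91.95

Demand slope = (43.9 − 111.5)/(22 − 9) = −5.2, so P = 158.3 − 5.2Q.
Supply slope = (115.5 − 70)/(22 − 9) = 3.5, so P = 38.5 + 3.5Q.
Competitive equilibrium: 158.3 − 5.2Q = 38.5 + 3.5Q → Q* = 13.7701, P* = 86.6954.
With the tax, the buyer price exceeds the seller price by 40: (158.3 − 5.2Q) − (38.5 + 3.5Q) = 40 → Q' = 9.1724.
ΔQ = 13.7701 − 9.1724 = 4.5977; the wedge equals the tax, 40.
Welfare loss = ½ × 4.5977 × 40 = 91.95.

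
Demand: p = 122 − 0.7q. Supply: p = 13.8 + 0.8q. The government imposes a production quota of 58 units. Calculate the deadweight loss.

Competitive equilibrium: 122 − 0.7q = 13.8 + 0.8q → q* = 72.1333, p* = 71.5067.
At q = 58: demand price = 122 − 0.7·58 = 81.4; supply price = 13.8 + 0.8·58 = 60.2.
Δq = 72.1333 − 58 = 14.1333; wedge = 81.4 − 60.2 = 21.2.
The triangle = ½ × 14.1333 × 21.2 = 149.81.

149.81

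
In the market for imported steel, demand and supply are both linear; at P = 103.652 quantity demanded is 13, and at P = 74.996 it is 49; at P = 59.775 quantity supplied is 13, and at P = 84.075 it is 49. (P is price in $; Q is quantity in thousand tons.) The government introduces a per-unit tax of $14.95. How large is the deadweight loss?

Demand slope = (74.996 − 103.652)/(49 − 13) = −0.796, so P = 114 − 0.796Q.
Supply slope = (84.075 − 59.775)/(49 − 13) = 0.675, so P = 51 + 0.675Q.
Competitive equilibrium: 114 − 0.796Q = 51 + 0.675Q → Q* = 42.828, P* = 79.9089.
With the tax, the buyer price exceeds the seller price by 14.95: (114 − 0.796Q) − (51 + 0.675Q) = 14.95 → Q' = 32.6649.
ΔQ = 42.828 − 32.6649 = 10.1631; the wedge equals the tax, 14.95.
DWL = ½ × 10.1631 × 14.95 = $75.97 thousand.

$75.97 thousand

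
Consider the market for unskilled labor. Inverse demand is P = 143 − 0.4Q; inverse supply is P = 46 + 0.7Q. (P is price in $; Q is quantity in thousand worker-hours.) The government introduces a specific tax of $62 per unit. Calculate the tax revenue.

$1972.73 thousand

Competitive equilibrium: 143 − 0.4Q = 46 + 0.7Q → Q* = 88.1818, P* = 107.7273.
With the tax, the buyer price exceeds the seller price by 62: (143 − 0.4Q) − (46 + 0.7Q) = 62 → Q' = 31.8182.
Tax revenue = 62 × 31.8182 = $1972.73 thousand.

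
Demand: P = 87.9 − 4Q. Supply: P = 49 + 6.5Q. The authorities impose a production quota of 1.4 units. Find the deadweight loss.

Competitive equilibrium: 87.9 − 4Q = 49 + 6.5Q → Q* = 3.7048, P* = 73.081.
At Q = 1.4: demand price = 87.9 − 4·1.4 = 82.3; supply price = 49 + 6.5·1.4 = 58.1.
ΔQ = 3.7048 − 1.4 = 2.3048; wedge = 82.3 − 58.1 = 24.2.
Welfare loss = ½ × 2.3048 × 24.2 = 27.89.

27.89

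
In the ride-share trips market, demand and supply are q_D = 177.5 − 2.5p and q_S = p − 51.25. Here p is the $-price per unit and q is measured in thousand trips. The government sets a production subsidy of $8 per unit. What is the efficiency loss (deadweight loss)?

$22.86 thousand

In inverse form: demand p = 71 − 0.4q, supply p = 51.25 + q.
Competitive equilibrium: 71 − 0.4q = 51.25 + q → q* = 14.1071, p* = 65.3571.
The subsidy lowers effective supply by 8: p = 43.25 + q.
New quantity: 71 − 0.4q = 43.25 + q → q' = 19.8214.
Overproduction Δq = 19.8214 − 14.1071 = 5.7143; wedge = subsidy = 8.
The triangle = ½ × 5.7143 × 8 = $22.86 thousand.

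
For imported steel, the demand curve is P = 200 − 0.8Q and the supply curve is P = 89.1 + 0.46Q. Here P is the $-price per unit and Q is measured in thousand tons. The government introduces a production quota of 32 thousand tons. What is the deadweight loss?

$1976.80 thousand

Competitive equilibrium: 200 − 0.8Q = 89.1 + 0.46Q → Q* = 88.0159, P* = 129.5873.
At Q = 32: demand price = 200 − 0.8·32 = 174.4; supply price = 89.1 + 0.46·32 = 103.82.
ΔQ = 88.0159 − 32 = 56.0159; wedge = 174.4 − 103.82 = 70.58.
Welfare loss = ½ × 56.0159 × 70.58 = $1976.80 thousand.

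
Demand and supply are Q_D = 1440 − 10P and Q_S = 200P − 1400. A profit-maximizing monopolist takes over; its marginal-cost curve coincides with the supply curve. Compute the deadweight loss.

21267.39

In inverse form: demand P = 144 − 0.1Q, supply P = 7 + 0.005Q.
Competitive equilibrium: 144 − 0.1Q = 7 + 0.005Q → Q* = 1304.7619, P* = 13.52381.
Marginal revenue: MR = 144 − 0.2Q. Set MR = MC: 144 − 0.2Q = 7 + 0.005Q → Q_m = 668.29268.
Price P_m = 144 − 0.1·668.29268 = 77.17073; MC(Q_m) = 7 + 0.005·668.29268 = 10.34146.
Competitive Q* = 1304.7619, so ΔQ = 636.46922; wedge = 77.17073 − 10.34146 = 66.82927.
DWL = ½ × 636.46922 × 66.82927 = 21267.39.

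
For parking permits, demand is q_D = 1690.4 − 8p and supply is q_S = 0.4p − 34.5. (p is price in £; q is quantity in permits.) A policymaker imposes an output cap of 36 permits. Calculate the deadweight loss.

In inverse form: demand p = 211.3 − 0.125q, supply p = 86.25 + 2.5q.
Competitive equilibrium: 211.3 − 0.125q = 86.25 + 2.5q → q* = 47.6381, p* = 205.3452.
At q = 36: demand price = 211.3 − 0.125·36 = 206.8; supply price = 86.25 + 2.5·36 = 176.25.
Δq = 47.6381 − 36 = 11.6381; wedge = 206.8 − 176.25 = 30.55.
DWL = ½ × 11.6381 × 30.55 = £177.77.

£177.77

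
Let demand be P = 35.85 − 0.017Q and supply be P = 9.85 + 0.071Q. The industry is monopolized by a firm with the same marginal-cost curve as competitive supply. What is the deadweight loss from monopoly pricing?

100.68

Competitive equilibrium: 35.85 − 0.017Q = 9.85 + 0.071Q → Q* = 295.4545, P* = 30.8273.
Marginal revenue: MR = 35.85 − 0.034Q. Set MR = MC: 35.85 − 0.034Q = 9.85 + 0.071Q → Q_m = 247.619.
Price P_m = 35.85 − 0.017·247.619 = 31.6405; MC(Q_m) = 9.85 + 0.071·247.619 = 27.4309.
Competitive Q* = 295.4545, so ΔQ = 47.8355; wedge = 31.6405 − 27.4309 = 4.2096.
DWL = ½ × 47.8355 × 4.2096 = 100.68.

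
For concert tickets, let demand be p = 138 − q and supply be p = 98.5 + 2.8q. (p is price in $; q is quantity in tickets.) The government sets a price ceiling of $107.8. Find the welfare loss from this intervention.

Competitive equilibrium: 138 − q = 98.5 + 2.8q → q* = 10.3947, p* = 127.6053.
At the ceiling p = 107.8, quantity supplied = (107.8 − 98.5)/2.8 = 3.3214.
Willingness to pay at q' = 3.3214: 138 − 1·3.3214 = 134.6786.
Δq = 10.3947 − 3.3214 = 7.0733; wedge = 134.6786 − 107.8 = 26.8786.
Welfare loss = ½ × 7.0733 × 26.8786 = $95.06.

$95.06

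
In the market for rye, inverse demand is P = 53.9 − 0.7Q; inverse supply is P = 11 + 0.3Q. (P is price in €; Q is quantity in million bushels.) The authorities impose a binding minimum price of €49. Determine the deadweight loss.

Competitive equilibrium: 53.9 − 0.7Q = 11 + 0.3Q → Q* = 42.9, P* = 23.87.
At the floor P = 49, quantity demanded = (53.9 − 49)/0.7 = 7.
Sellers' marginal cost at Q' = 7: 11 + 0.3·7 = 13.1.
ΔQ = 42.9 − 7 = 35.9; wedge = 49 − 13.1 = 35.9.
Deadweight loss = ½ × 35.9 × 35.9 = €644.405 million.

€644.405 million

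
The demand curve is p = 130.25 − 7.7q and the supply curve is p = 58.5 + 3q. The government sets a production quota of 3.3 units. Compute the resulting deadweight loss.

Competitive equilibrium: 130.25 − 7.7q = 58.5 + 3q → q* = 6.7056, p* = 78.6168.
At q = 3.3: demand price = 130.25 − 7.7·3.3 = 104.84; supply price = 58.5 + 3·3.3 = 68.4.
Δq = 6.7056 − 3.3 = 3.4056; wedge = 104.84 − 68.4 = 36.44.
Welfare loss = ½ × 3.4056 × 36.44 = 62.05.

62.05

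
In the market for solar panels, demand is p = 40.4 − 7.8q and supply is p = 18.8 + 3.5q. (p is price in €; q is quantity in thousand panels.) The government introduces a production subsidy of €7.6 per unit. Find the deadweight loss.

Competitive equilibrium: 40.4 − 7.8q = 18.8 + 3.5q → q* = 1.9115, p* = 25.4903.
The subsidy lowers effective supply by 7.6: p = 11.2 + 3.5q.
New quantity: 40.4 − 7.8q = 11.2 + 3.5q → q' = 2.5841.
Overproduction Δq = 2.5841 − 1.9115 = 0.6726; wedge = subsidy = 7.6.
Welfare loss = ½ × 0.6726 × 7.6 = €2.56 thousand.

€2.56 thousand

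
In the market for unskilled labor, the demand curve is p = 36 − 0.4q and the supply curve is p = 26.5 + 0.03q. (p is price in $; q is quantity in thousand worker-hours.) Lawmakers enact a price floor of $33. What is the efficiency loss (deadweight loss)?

$45.79 thousand

Competitive equilibrium: 36 − 0.4q = 26.5 + 0.03q → q* = 22.093, p* = 27.1628.
At the floor p = 33, quantity demanded = (36 − 33)/0.4 = 7.5.
Sellers' marginal cost at q' = 7.5: 26.5 + 0.03·7.5 = 26.725.
Δq = 22.093 − 7.5 = 14.593; wedge = 33 − 26.725 = 6.275.
Welfare loss = ½ × 14.593 × 6.275 = $45.79 thousand.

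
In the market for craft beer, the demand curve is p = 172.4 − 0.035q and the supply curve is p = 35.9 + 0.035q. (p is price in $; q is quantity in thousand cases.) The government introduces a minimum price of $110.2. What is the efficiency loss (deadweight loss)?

$1045.79 thousand

Competitive equilibrium: 172.4 − 0.035q = 35.9 + 0.035q → q* = 1950, p* = 104.15.
At the floor p = 110.2, quantity demanded = (172.4 − 110.2)/0.035 = 1777.1429.
Sellers' marginal cost at q' = 1777.1429: 35.9 + 0.035·1777.1429 = 98.1.
Δq = 1950 − 1777.1429 = 172.8571; wedge = 110.2 − 98.1 = 12.1.
The triangle = ½ × 172.8571 × 12.1 = $1045.79 thousand.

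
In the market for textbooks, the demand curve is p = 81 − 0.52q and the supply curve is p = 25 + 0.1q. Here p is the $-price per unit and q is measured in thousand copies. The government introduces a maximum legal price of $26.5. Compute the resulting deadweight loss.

Competitive equilibrium: 81 − 0.52q = 25 + 0.1q → q* = 90.3226, p* = 34.0323.
At the ceiling p = 26.5, quantity supplied = (26.5 − 25)/0.1 = 15.
Willingness to pay at q' = 15: 81 − 0.52·15 = 73.2.
Δq = 90.3226 − 15 = 75.3226; wedge = 73.2 − 26.5 = 46.7.
DWL = ½ × 75.3226 × 46.7 = $1758.78 thousand.

$1758.78 thousand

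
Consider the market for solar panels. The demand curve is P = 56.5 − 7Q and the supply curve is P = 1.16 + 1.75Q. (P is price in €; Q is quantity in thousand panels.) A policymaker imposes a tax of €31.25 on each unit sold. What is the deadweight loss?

Competitive equilibrium: 56.5 − 7Q = 1.16 + 1.75Q → Q* = 6.3246, P* = 12.228.
With the tax, the buyer price exceeds the seller price by 31.25: (56.5 − 7Q) − (1.16 + 1.75Q) = 31.25 → Q' = 2.7531.
ΔQ = 6.3246 − 2.7531 = 3.5715; the wedge equals the tax, 31.25.
The triangle = ½ × 3.5715 × 31.25 = €55.80 thousand.

€55.80 thousand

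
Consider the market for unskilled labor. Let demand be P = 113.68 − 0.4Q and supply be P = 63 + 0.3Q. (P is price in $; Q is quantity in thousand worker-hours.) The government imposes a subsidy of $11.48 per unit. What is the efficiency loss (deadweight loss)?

Competitive equilibrium: 113.68 − 0.4Q = 63 + 0.3Q → Q* = 72.4, P* = 84.72.
The subsidy lowers effective supply by 11.48: P = 51.52 + 0.3Q.
New quantity: 113.68 − 0.4Q = 51.52 + 0.3Q → Q' = 88.8.
Overproduction ΔQ = 88.8 − 72.4 = 16.4; wedge = subsidy = 11.48.
The triangle = ½ × 16.4 × 11.48 = $94.136 thousand.

$94.136 thousand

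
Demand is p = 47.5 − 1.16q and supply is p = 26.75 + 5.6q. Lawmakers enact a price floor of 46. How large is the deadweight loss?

Competitive equilibrium: 47.5 − 1.16q = 26.75 + 5.6q → q* = 3.0695, p* = 43.9393.
At the floor p = 46, quantity demanded = (47.5 − 46)/1.16 = 1.2931.
Sellers' marginal cost at q' = 1.2931: 26.75 + 5.6·1.2931 = 33.9914.
Δq = 3.0695 − 1.2931 = 1.7764; wedge = 46 − 33.9914 = 12.0086.
The triangle = ½ × 1.7764 × 12.0086 = 10.67.

10.67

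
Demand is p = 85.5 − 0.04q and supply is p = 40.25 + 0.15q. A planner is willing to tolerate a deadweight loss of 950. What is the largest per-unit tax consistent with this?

Competitive equilibrium: 85.5 − 0.04q = 40.25 + 0.15q → q* = 238.1579, p* = 75.9737.
A tax t gives Δq = t/0.19 and wedge t, so DWL = t²/0.38.
t²/0.38 = 950 → t² = 361 → t = 19.

19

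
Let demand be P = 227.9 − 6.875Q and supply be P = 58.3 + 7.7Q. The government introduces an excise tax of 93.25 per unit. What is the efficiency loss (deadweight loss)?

298.30

Competitive equilibrium: 227.9 − 6.875Q = 58.3 + 7.7Q → Q* = 11.63636, P* = 147.9.
With the tax, the buyer price exceeds the seller price by 93.25: (227.9 − 6.875Q) − (58.3 + 7.7Q) = 93.25 → Q' = 5.23842.
ΔQ = 11.63636 − 5.23842 = 6.39794; the wedge equals the tax, 93.25.
Deadweight loss = ½ × 6.39794 × 93.25 = 298.30.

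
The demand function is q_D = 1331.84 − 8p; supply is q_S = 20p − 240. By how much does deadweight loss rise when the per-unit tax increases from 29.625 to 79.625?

In inverse form: demand p = 166.48 − 0.125q, supply p = 12 + 0.05q.
Competitive equilibrium: 166.48 − 0.125q = 12 + 0.05q → q* = 882.7429, p* = 56.1371.
For a per-unit tax t: Δq = t/0.175, so DWL = ½·t·(t/0.175) = t²/0.35.
At t = 29.625: DWL = 2507.545. At t = 79.625: DWL = 18114.688.
Increase = 18114.688 − 2507.545 = 15607.14.

15607.14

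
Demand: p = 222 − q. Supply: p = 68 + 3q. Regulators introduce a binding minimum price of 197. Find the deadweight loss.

Competitive equilibrium: 222 − q = 68 + 3q → q* = 38.5, p* = 183.5.
At the floor p = 197, quantity demanded = (222 − 197)/1 = 25.
Sellers' marginal cost at q' = 25: 68 + 3·25 = 143.
Δq = 38.5 − 25 = 13.5; wedge = 197 − 143 = 54.
Welfare loss = ½ × 13.5 × 54 = 364.50.

364.50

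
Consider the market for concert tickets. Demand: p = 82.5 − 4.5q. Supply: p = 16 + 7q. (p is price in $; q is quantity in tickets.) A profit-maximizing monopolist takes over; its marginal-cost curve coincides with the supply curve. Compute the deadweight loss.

Competitive equilibrium: 82.5 − 4.5q = 16 + 7q → q* = 5.7826, p* = 56.4783.
Marginal revenue: MR = 82.5 − 9q. Set MR = MC: 82.5 − 9q = 16 + 7q → q_m = 4.1563.
Price p_m = 82.5 − 4.5·4.1563 = 63.7967; MC(q_m) = 16 + 7·4.1563 = 45.0941.
Competitive q* = 5.7826, so Δq = 1.6263; wedge = 63.7967 − 45.0941 = 18.7026.
The triangle = ½ × 1.6263 × 18.7026 = $15.21.

$15.21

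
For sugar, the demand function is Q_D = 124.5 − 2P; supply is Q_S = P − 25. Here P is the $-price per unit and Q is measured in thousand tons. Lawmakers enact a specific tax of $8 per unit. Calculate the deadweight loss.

In inverse form: demand P = 62.25 − 0.5Q, supply P = 25 + Q.
Competitive equilibrium: 62.25 − 0.5Q = 25 + Q → Q* = 24.8333, P* = 49.8333.
With the tax, the buyer price exceeds the seller price by 8: (62.25 − 0.5Q) − (25 + Q) = 8 → Q' = 19.5.
ΔQ = 24.8333 − 19.5 = 5.3333; the wedge equals the tax, 8.
Deadweight loss = ½ × 5.3333 × 8 = $21.33 thousand.

$21.33 thousand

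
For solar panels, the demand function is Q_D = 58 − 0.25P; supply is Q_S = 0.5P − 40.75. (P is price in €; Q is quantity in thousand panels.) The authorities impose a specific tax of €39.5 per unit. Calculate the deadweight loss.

€130.02 thousand

In inverse form: demand P = 232 − 4Q, supply P = 81.5 + 2Q.
Competitive equilibrium: 232 − 4Q = 81.5 + 2Q → Q* = 25.0833, P* = 131.6667.
With the tax, the buyer price exceeds the seller price by 39.5: (232 − 4Q) − (81.5 + 2Q) = 39.5 → Q' = 18.5.
ΔQ = 25.0833 − 18.5 = 6.5833; the wedge equals the tax, 39.5.
Welfare loss = ½ × 6.5833 × 39.5 = €130.02 thousand.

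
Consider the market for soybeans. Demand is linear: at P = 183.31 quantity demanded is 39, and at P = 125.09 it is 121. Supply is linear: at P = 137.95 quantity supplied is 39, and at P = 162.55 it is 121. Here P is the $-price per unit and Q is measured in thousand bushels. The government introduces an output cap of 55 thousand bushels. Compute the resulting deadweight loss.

Demand slope = (125.09 − 183.31)/(121 − 39) = −0.71, so P = 211 − 0.71Q.
Supply slope = (162.55 − 137.95)/(121 − 39) = 0.3, so P = 126.25 + 0.3Q.
Competitive equilibrium: 211 − 0.71Q = 126.25 + 0.3Q → Q* = 83.9109, P* = 151.4233.
At Q = 55: demand price = 211 − 0.71·55 = 171.95; supply price = 126.25 + 0.3·55 = 142.75.
ΔQ = 83.9109 − 55 = 28.9109; wedge = 171.95 − 142.75 = 29.2.
The triangle = ½ × 28.9109 × 29.2 = $422.10 thousand.

$422.10 thousand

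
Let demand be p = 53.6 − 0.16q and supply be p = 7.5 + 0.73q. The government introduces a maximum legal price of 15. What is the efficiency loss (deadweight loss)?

Competitive equilibrium: 53.6 − 0.16q = 7.5 + 0.73q → q* = 51.7978, p* = 45.3124.
At the ceiling p = 15, quantity supplied = (15 − 7.5)/0.73 = 10.274.
Willingness to pay at q' = 10.274: 53.6 − 0.16·10.274 = 51.9562.
Δq = 51.7978 − 10.274 = 41.5238; wedge = 51.9562 − 15 = 36.9562.
Welfare loss = ½ × 41.5238 × 36.9562 = 767.28.

767.28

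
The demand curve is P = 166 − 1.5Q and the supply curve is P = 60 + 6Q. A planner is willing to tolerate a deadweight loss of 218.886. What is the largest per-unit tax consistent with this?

Competitive equilibrium: 166 − 1.5Q = 60 + 6Q → Q* = 14.1333, P* = 144.8.
A tax t gives ΔQ = t/7.5 and wedge t, so DWL = t²/15.
t²/15 = 218.886 → t² = 3283.29 → t = 57.3.

57.3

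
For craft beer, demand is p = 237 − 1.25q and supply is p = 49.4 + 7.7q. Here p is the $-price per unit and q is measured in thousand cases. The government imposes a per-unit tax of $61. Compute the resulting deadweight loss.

Competitive equilibrium: 237 − 1.25q = 49.4 + 7.7q → q* = 20.9609, p* = 210.7989.
With the tax, the buyer price exceeds the seller price by 61: (237 − 1.25q) − (49.4 + 7.7q) = 61 → q' = 14.1453.
Δq = 20.9609 − 14.1453 = 6.8156; the wedge equals the tax, 61.
Deadweight loss = ½ × 6.8156 × 61 = $207.88 thousand.

$207.88 thousand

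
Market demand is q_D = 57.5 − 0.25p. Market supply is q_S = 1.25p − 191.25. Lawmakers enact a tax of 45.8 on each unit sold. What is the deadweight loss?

218.50

In inverse form: demand p = 230 − 4q, supply p = 153 + 0.8q.
Competitive equilibrium: 230 − 4q = 153 + 0.8q → q* = 16.0417, p* = 165.8333.
With the tax, the buyer price exceeds the seller price by 45.8: (230 − 4q) − (153 + 0.8q) = 45.8 → q' = 6.5.
Δq = 16.0417 − 6.5 = 9.5417; the wedge equals the tax, 45.8.
Welfare loss = ½ × 9.5417 × 45.8 = 218.50.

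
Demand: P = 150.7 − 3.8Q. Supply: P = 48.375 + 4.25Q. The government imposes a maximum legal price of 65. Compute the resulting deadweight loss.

311.65

Competitive equilibrium: 150.7 − 3.8Q = 48.375 + 4.25Q → Q* = 12.7112, P* = 102.3975.
At the ceiling P = 65, quantity supplied = (65 − 48.375)/4.25 = 3.9118.
Willingness to pay at Q' = 3.9118: 150.7 − 3.8·3.9118 = 135.8352.
ΔQ = 12.7112 − 3.9118 = 8.7994; wedge = 135.8352 − 65 = 70.8352.
DWL = ½ × 8.7994 × 70.8352 = 311.65.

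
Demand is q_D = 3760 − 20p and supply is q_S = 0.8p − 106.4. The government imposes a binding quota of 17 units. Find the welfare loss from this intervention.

In inverse form: demand p = 188 − 0.05q, supply p = 133 + 1.25q.
Competitive equilibrium: 188 − 0.05q = 133 + 1.25q → q* = 42.3077, p* = 185.8846.
At q = 17: demand price = 188 − 0.05·17 = 187.15; supply price = 133 + 1.25·17 = 154.25.
Δq = 42.3077 − 17 = 25.3077; wedge = 187.15 − 154.25 = 32.9.
Welfare loss = ½ × 25.3077 × 32.9 = 416.31.

416.31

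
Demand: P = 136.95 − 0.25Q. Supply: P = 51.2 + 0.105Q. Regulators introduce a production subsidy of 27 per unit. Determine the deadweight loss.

Competitive equilibrium: 136.95 − 0.25Q = 51.2 + 0.105Q → Q* = 241.5493, P* = 76.5627.
The subsidy lowers effective supply by 27: P = 24.2 + 0.105Q.
New quantity: 136.95 − 0.25Q = 24.2 + 0.105Q → Q' = 317.6056.
Overproduction ΔQ = 317.6056 − 241.5493 = 76.0563; wedge = subsidy = 27.
Deadweight loss = ½ × 76.0563 × 27 = 1026.76.

1026.76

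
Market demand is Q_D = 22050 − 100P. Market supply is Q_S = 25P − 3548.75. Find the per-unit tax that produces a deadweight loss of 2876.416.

16.96

In inverse form: demand P = 220.5 − 0.01Q, supply P = 141.95 + 0.04Q.
Competitive equilibrium: 220.5 − 0.01Q = 141.95 + 0.04Q → Q* = 1571, P* = 204.79.
A tax t gives ΔQ = t/0.05 and wedge t, so DWL = t²/0.1.
t²/0.1 = 2876.416 → t² = 287.6416 → t = 16.96.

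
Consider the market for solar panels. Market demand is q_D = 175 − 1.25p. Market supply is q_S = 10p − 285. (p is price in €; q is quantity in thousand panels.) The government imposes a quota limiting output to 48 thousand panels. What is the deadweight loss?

€2591.61 thousand

In inverse form: demand p = 140 − 0.8q, supply p = 28.5 + 0.1q.
Competitive equilibrium: 140 − 0.8q = 28.5 + 0.1q → q* = 123.8889, p* = 40.8889.
At q = 48: demand price = 140 − 0.8·48 = 101.6; supply price = 28.5 + 0.1·48 = 33.3.
Δq = 123.8889 − 48 = 75.8889; wedge = 101.6 − 33.3 = 68.3.
The triangle = ½ × 75.8889 × 68.3 = €2591.61 thousand.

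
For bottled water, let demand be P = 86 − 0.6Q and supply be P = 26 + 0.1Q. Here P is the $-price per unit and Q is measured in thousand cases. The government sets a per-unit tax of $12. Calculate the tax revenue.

Competitive equilibrium: 86 − 0.6Q = 26 + 0.1Q → Q* = 85.7143, P* = 34.5714.
With the tax, the buyer price exceeds the seller price by 12: (86 − 0.6Q) − (26 + 0.1Q) = 12 → Q' = 68.5714.
Tax revenue = 12 × 68.5714 = $822.86 thousand.

$822.86 thousand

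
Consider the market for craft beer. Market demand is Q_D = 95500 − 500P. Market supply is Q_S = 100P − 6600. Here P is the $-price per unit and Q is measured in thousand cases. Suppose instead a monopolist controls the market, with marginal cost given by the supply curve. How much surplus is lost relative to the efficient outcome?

In inverse form: demand P = 191 − 0.002Q, supply P = 66 + 0.01Q.
Competitive equilibrium: 191 − 0.002Q = 66 + 0.01Q → Q* = 10416.666667, P* = 170.166667.
Marginal revenue: MR = 191 − 0.004Q. Set MR = MC: 191 − 0.004Q = 66 + 0.01Q → Q_m = 8928.571429.
Price P_m = 191 − 0.002·8928.571429 = 173.142857; MC(Q_m) = 66 + 0.01·8928.571429 = 155.285714.
Competitive Q* = 10416.666667, so ΔQ = 1488.095238; wedge = 173.142857 − 155.285714 = 17.857143.
Deadweight loss = ½ × 1488.095238 × 17.857143 = $13286.56 thousand.

$13286.56 thousand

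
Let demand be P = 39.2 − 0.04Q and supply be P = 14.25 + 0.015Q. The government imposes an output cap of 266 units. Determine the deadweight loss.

Competitive equilibrium: 39.2 − 0.04Q = 14.25 + 0.015Q → Q* = 453.6364, P* = 21.0545.
At Q = 266: demand price = 39.2 − 0.04·266 = 28.56; supply price = 14.25 + 0.015·266 = 18.24.
ΔQ = 453.6364 − 266 = 187.6364; wedge = 28.56 − 18.24 = 10.32.
DWL = ½ × 187.6364 × 10.32 = 968.20.

968.20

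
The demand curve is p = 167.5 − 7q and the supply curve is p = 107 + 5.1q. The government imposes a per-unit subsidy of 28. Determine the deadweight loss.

32.40

Competitive equilibrium: 167.5 − 7q = 107 + 5.1q → q* = 5, p* = 132.5.
The subsidy lowers effective supply by 28: p = 79 + 5.1q.
New quantity: 167.5 − 7q = 79 + 5.1q → q' = 7.314.
Overproduction Δq = 7.314 − 5 = 2.314; wedge = subsidy = 28.
DWL = ½ × 2.314 × 28 = 32.40.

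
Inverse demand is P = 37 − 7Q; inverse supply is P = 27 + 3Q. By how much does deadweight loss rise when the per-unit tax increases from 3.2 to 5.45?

Competitive equilibrium: 37 − 7Q = 27 + 3Q → Q* = 1, P* = 30.
For a per-unit tax t: ΔQ = t/10, so DWL = ½·t·(t/10) = t²/20.
At t = 3.2: DWL = 0.512. At t = 5.45: DWL = 1.485.
Increase = 1.485 − 0.512 = 0.97.

0.97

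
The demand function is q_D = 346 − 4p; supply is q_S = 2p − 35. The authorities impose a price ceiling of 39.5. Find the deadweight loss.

In inverse form: demand p = 86.5 − 0.25q, supply p = 17.5 + 0.5q.
Competitive equilibrium: 86.5 − 0.25q = 17.5 + 0.5q → q* = 92, p* = 63.5.
At the ceiling p = 39.5, quantity supplied = (39.5 − 17.5)/0.5 = 44.
Willingness to pay at q' = 44: 86.5 − 0.25·44 = 75.5.
Δq = 92 − 44 = 48; wedge = 75.5 − 39.5 = 36.
The triangle = ½ × 48 × 36 = 864.

864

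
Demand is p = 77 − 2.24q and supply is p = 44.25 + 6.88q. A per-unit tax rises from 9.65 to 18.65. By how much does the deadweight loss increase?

13.96

Competitive equilibrium: 77 − 2.24q = 44.25 + 6.88q → q* = 3.591, p* = 68.9561.
For a per-unit tax t: Δq = t/9.12, so DWL = ½·t·(t/9.12) = t²/18.24.
At t = 9.65: DWL = 5.105. At t = 18.65: DWL = 19.069.
Increase = 19.069 − 5.105 = 13.96.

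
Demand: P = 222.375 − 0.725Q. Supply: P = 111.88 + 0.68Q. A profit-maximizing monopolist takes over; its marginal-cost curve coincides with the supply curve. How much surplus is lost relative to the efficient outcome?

Competitive equilibrium: 222.375 − 0.725Q = 111.88 + 0.68Q → Q* = 78.6441, P* = 165.358.
Marginal revenue: MR = 222.375 − 1.45Q. Set MR = MC: 222.375 − 1.45Q = 111.88 + 0.68Q → Q_m = 51.8756.
Price P_m = 222.375 − 0.725·51.8756 = 184.7652; MC(Q_m) = 111.88 + 0.68·51.8756 = 147.1554.
Competitive Q* = 78.6441, so ΔQ = 26.7685; wedge = 184.7652 − 147.1554 = 37.6098.
Welfare loss = ½ × 26.7685 × 37.6098 = 503.38.

503.38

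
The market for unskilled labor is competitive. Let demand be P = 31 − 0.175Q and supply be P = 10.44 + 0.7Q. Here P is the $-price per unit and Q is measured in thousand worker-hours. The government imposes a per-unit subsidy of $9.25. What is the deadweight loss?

Competitive equilibrium: 31 − 0.175Q = 10.44 + 0.7Q → Q* = 23.4971, P* = 26.888.
The subsidy lowers effective supply by 9.25: P = 1.19 + 0.7Q.
New quantity: 31 − 0.175Q = 1.19 + 0.7Q → Q' = 34.0686.
Overproduction ΔQ = 34.0686 − 23.4971 = 10.5715; wedge = subsidy = 9.25.
The triangle = ½ × 10.5715 × 9.25 = $48.89 thousand.

$48.89 thousand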